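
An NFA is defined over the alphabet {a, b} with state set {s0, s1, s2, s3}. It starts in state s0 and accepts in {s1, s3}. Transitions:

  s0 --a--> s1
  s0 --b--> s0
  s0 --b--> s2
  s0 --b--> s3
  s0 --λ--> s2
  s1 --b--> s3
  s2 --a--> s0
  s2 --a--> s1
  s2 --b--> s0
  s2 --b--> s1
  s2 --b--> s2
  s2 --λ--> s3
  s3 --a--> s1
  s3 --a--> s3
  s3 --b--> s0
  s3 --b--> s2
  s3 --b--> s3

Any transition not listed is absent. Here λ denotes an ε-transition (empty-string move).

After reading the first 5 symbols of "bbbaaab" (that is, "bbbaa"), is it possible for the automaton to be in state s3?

Start: ε-closure({s0}) = {s0, s2, s3}.
Read 'b': s0→{s0, s2, s3}, s2→{s0, s1, s2}, s3→{s0, s2, s3}; now {s0, s1, s2, s3}.
Read 'b': s0→{s0, s2, s3}, s1→{s3}, s2→{s0, s1, s2}, s3→{s0, s2, s3}; now {s0, s1, s2, s3}.
Read 'b': s0→{s0, s2, s3}, s1→{s3}, s2→{s0, s1, s2}, s3→{s0, s2, s3}; now {s0, s1, s2, s3}.
Read 'a': s0→{s1}, s1→∅, s2→{s0, s1}, s3→{s1, s3}; union {s0, s1, s3}; ε-closure = {s0, s1, s2, s3}.
Read 'a': s0→{s1}, s1→∅, s2→{s0, s1}, s3→{s1, s3}; union {s0, s1, s3}; ε-closure = {s0, s1, s2, s3}.
State s3 is in {s0, s1, s2, s3}.

Yes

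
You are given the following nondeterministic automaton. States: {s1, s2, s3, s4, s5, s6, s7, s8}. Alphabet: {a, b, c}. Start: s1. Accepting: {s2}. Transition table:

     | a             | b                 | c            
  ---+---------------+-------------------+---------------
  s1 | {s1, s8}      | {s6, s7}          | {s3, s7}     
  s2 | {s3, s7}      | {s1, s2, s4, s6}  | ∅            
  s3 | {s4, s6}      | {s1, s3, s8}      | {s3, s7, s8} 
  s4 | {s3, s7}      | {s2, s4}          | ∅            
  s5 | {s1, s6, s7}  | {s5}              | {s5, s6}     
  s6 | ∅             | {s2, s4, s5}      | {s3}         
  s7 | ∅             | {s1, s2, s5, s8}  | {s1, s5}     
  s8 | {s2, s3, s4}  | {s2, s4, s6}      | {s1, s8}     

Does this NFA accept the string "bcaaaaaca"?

Start in {s1}.
Read 'b': s1→{s6, s7}; now {s6, s7}.
Read 'c': s6→{s3}, s7→{s1, s5}; now {s1, s3, s5}.
Read 'a': s1→{s1, s8}, s3→{s4, s6}, s5→{s1, s6, s7}; now {s1, s4, s6, s7, s8}.
Read 'a': s1→{s1, s8}, s4→{s3, s7}, s6→∅, s7→∅, s8→{s2, s3, s4}; now {s1, s2, s3, s4, s7, s8}.
Read 'a': s1→{s1, s8}, s2→{s3, s7}, s3→{s4, s6}, s4→{s3, s7}, s7→∅, s8→{s2, s3, s4}; now {s1, s2, s3, s4, s6, s7, s8}.
Read 'a': s1→{s1, s8}, s2→{s3, s7}, s3→{s4, s6}, s4→{s3, s7}, s6→∅, s7→∅, s8→{s2, s3, s4}; now {s1, s2, s3, s4, s6, s7, s8}.
Read 'a': s1→{s1, s8}, s2→{s3, s7}, s3→{s4, s6}, s4→{s3, s7}, s6→∅, s7→∅, s8→{s2, s3, s4}; now {s1, s2, s3, s4, s6, s7, s8}.
Read 'c': s1→{s3, s7}, s2→∅, s3→{s3, s7, s8}, s4→∅, s6→{s3}, s7→{s1, s5}, s8→{s1, s8}; now {s1, s3, s5, s7, s8}.
Read 'a': s1→{s1, s8}, s3→{s4, s6}, s5→{s1, s6, s7}, s7→∅, s8→{s2, s3, s4}; now {s1, s2, s3, s4, s6, s7, s8}.
The final set {s1, s2, s3, s4, s6, s7, s8} contains the accepting state s2.

Yes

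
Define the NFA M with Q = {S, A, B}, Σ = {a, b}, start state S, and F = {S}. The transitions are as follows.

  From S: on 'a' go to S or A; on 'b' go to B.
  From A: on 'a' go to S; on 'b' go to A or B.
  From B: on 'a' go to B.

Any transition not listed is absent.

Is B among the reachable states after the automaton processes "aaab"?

Start in {S}.
Read 'a': S→{S, A}; now {S, A}.
Read 'a': S→{S, A}, A→{S}; now {S, A}.
Read 'a': S→{S, A}, A→{S}; now {S, A}.
Read 'b': S→{B}, A→{A, B}; now {A, B}.
State B is in {A, B}.

Yes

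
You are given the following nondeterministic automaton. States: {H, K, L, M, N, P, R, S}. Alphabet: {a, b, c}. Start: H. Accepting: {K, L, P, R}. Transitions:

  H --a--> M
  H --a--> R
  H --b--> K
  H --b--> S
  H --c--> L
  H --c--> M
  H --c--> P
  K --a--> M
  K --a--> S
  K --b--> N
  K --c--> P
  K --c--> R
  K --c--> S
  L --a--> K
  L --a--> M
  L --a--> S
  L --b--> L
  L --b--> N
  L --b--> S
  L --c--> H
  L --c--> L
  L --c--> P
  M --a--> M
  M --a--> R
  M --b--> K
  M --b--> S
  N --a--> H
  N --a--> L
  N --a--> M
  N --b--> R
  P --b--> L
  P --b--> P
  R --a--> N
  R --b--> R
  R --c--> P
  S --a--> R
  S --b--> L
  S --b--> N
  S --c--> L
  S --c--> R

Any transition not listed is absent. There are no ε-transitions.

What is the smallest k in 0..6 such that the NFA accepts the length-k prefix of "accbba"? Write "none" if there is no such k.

1

Start in {H}.
Read 'a': H→{M, R}; now {M, R}.
None of the earlier sets intersect F, but {M, R} does.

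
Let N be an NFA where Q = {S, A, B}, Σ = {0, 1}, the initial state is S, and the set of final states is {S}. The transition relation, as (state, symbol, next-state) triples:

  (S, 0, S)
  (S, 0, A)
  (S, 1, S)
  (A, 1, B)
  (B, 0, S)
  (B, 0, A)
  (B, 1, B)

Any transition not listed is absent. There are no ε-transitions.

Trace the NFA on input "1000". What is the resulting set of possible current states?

{S, A}

Start in {S}.
Read '1': {S} → {S}.
Read '0': {S} → {S, A}.
Read '0': {S, A} → {S, A}.
Read '0': {S, A} → {S, A}.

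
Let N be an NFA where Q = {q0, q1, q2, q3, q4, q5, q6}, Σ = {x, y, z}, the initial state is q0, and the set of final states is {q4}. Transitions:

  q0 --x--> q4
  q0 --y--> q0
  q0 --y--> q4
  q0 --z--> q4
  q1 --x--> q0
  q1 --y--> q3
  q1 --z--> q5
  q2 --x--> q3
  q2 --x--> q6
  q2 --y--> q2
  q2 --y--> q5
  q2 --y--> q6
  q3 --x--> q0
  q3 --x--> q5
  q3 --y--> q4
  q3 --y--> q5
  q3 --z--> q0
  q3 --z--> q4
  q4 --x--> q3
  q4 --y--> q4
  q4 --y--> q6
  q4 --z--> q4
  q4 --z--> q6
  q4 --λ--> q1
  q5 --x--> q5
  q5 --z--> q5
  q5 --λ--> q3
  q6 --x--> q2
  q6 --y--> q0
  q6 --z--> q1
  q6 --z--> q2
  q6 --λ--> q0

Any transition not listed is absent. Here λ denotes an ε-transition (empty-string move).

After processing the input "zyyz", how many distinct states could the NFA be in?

7

Start in {q0}.
Read 'z': q0→{q4}; union {q4}; ε-closure = {q1, q4}.
Read 'y': q1→{q3}, q4→{q4, q6}; union {q3, q4, q6}; ε-closure = {q0, q1, q3, q4, q6}.
Read 'y': q0→{q0, q4}, q1→{q3}, q3→{q4, q5}, q4→{q4, q6}, q6→{q0}; union {q0, q3, q4, q5, q6}; ε-closure = {q0, q1, q3, q4, q5, q6}.
Read 'z': q0→{q4}, q1→{q5}, q3→{q0, q4}, q4→{q4, q6}, q5→{q5}, q6→{q1, q2}; union {q0, q1, q2, q4, q5, q6}; ε-closure = {q0, q1, q2, q3, q4, q5, q6}.
That set has 7 states.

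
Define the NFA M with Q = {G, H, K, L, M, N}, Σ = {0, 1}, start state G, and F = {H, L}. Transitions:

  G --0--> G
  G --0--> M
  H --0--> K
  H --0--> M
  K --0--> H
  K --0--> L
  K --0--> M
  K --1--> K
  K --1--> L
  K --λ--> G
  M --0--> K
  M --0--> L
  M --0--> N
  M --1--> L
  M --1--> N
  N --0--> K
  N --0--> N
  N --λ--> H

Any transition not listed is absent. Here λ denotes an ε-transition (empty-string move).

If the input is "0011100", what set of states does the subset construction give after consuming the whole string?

Start in {G}.
Read '0': {G} → {G, M}.
Read '0': {G, M} → {G, H, K, L, M, N}.
Read '1': {G, H, K, L, M, N} → {G, H, K, L, N}.
Read '1': {G, H, K, L, N} → {G, K, L}.
Read '1': {G, K, L} → {G, K, L}.
Read '0': {G, K, L} → {G, H, L, M}.
Read '0': {G, H, L, M} → {G, H, K, L, M, N}.

{G, H, K, L, M, N}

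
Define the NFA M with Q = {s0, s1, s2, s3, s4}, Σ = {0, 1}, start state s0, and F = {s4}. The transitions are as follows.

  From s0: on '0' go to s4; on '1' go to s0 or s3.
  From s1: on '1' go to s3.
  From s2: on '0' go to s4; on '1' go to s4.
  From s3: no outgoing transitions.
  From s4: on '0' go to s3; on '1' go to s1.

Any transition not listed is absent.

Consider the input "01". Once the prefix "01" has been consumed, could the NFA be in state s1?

Yes

Start in {s0}.
Read '0': s0→{s4}; now {s4}.
Read '1': s4→{s1}; now {s1}.
State s1 is in {s1}.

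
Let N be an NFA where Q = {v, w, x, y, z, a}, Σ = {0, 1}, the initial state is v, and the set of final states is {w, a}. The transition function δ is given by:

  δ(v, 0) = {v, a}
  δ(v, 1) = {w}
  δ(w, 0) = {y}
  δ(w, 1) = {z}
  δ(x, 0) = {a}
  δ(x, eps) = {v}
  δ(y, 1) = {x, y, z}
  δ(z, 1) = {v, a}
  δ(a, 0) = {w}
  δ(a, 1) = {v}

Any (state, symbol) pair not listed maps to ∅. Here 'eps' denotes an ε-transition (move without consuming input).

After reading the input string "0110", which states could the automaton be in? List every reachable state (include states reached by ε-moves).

{y}

Start in {v}.
Read '0': v→{v, a}; now {v, a}.
Read '1': v→{w}, a→{v}; now {v, w}.
Read '1': v→{w}, w→{z}; now {w, z}.
Read '0': w→{y}, z→∅; now {y}.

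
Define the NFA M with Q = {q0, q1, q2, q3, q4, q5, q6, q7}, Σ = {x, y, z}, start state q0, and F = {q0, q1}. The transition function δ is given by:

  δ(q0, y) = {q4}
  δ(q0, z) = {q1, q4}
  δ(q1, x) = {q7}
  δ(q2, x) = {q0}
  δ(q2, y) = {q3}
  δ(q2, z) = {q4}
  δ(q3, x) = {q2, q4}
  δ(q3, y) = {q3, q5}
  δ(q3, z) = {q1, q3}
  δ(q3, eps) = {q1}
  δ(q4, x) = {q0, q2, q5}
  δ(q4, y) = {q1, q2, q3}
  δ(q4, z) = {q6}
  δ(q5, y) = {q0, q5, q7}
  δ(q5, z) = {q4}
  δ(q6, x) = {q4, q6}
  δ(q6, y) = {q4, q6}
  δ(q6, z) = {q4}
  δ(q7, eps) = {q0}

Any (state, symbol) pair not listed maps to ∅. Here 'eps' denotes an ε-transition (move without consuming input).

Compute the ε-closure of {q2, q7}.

Begin with {q2, q7}.
ε-move q7 → q0; add q0.

{q0, q2, q7}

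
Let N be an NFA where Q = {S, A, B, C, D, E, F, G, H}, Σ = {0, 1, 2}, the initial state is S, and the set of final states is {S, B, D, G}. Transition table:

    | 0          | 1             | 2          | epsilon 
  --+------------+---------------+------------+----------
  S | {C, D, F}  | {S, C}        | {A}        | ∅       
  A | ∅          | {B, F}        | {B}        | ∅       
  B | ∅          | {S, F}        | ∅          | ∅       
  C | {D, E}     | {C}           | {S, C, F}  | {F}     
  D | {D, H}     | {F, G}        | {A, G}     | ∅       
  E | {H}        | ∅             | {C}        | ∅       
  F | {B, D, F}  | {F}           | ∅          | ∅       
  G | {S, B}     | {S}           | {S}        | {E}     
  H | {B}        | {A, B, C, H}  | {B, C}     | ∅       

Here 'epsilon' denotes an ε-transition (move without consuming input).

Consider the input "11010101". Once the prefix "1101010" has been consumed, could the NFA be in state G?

No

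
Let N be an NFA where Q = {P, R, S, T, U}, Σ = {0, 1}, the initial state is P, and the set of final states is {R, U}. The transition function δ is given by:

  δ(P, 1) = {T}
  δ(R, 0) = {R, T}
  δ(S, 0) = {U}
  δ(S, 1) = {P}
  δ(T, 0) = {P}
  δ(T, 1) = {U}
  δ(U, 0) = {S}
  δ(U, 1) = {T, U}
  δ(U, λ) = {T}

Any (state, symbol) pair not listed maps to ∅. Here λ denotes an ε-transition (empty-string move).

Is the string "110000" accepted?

Start in {P}.
Read '1': {P} → {T}.
Read '1': {T} → {T, U}.
Read '0': {T, U} → {P, S}.
Read '0': {P, S} → {T, U}.
Read '0': {T, U} → {P, S}.
Read '0': {P, S} → {T, U}.
The final set {T, U} contains the accepting state U.

Yes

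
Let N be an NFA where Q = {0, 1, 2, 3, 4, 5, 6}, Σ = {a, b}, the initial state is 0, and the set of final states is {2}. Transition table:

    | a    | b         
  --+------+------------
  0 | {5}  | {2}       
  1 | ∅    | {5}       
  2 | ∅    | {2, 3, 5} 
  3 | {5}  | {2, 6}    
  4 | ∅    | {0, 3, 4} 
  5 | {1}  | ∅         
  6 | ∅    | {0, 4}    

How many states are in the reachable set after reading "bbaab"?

1

Start in {0}.
Read 'b': 0→{2}; now {2}.
Read 'b': 2→{2, 3, 5}; now {2, 3, 5}.
Read 'a': 2→∅, 3→{5}, 5→{1}; now {1, 5}.
Read 'a': 1→∅, 5→{1}; now {1}.
Read 'b': 1→{5}; now {5}.
That set has 1 state.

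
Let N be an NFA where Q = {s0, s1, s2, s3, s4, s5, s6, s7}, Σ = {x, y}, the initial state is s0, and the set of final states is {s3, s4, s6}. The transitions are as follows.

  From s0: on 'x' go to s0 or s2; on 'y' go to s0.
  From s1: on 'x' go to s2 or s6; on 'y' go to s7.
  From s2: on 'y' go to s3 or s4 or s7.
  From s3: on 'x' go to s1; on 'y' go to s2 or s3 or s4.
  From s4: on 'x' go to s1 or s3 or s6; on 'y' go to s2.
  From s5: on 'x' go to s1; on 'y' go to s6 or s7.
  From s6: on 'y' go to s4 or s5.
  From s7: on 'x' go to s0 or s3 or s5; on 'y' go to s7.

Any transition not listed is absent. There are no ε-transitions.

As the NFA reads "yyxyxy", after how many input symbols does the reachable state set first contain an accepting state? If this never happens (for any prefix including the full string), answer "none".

4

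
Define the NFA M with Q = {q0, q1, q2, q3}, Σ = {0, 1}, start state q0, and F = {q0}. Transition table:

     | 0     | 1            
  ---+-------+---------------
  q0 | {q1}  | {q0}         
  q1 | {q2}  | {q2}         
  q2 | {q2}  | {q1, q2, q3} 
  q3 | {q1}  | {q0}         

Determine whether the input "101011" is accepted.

Yes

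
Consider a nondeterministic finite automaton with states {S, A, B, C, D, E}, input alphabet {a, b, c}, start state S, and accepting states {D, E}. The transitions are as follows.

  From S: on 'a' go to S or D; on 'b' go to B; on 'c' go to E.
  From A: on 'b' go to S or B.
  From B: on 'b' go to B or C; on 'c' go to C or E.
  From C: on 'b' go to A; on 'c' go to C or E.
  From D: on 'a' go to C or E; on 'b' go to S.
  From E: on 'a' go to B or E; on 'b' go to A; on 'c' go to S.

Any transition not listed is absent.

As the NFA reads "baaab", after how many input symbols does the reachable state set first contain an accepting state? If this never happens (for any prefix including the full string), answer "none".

none

Start in {S}.
Read 'b': {S} → {B}.
Read 'a': {B} → ∅.
The set is empty and remains empty for the remaining 3 symbols.
No reachable set along the way intersects F.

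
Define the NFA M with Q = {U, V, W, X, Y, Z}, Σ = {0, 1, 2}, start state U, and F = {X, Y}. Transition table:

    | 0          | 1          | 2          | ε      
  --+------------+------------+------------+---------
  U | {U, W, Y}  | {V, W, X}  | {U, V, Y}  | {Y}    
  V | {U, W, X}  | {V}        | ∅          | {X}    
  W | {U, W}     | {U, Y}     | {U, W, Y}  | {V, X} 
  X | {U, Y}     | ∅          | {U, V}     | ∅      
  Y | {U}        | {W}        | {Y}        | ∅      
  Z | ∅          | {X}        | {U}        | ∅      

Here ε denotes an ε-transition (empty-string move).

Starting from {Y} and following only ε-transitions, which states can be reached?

{Y}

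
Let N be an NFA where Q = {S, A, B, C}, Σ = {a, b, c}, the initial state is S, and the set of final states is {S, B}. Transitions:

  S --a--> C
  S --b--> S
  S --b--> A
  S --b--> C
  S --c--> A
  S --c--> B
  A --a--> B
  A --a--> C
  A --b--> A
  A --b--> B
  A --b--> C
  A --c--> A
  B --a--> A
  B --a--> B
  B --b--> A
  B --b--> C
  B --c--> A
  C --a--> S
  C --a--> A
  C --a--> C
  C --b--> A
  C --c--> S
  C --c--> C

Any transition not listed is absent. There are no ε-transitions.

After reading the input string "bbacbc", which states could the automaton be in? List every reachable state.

Start in {S}.
Read 'b': {S} → {S, A, C}.
Read 'b': {S, A, C} → {S, A, B, C}.
Read 'a': {S, A, B, C} → {S, A, B, C}.
Read 'c': {S, A, B, C} → {S, A, B, C}.
Read 'b': {S, A, B, C} → {S, A, B, C}.
Read 'c': {S, A, B, C} → {S, A, B, C}.

{S, A, B, C}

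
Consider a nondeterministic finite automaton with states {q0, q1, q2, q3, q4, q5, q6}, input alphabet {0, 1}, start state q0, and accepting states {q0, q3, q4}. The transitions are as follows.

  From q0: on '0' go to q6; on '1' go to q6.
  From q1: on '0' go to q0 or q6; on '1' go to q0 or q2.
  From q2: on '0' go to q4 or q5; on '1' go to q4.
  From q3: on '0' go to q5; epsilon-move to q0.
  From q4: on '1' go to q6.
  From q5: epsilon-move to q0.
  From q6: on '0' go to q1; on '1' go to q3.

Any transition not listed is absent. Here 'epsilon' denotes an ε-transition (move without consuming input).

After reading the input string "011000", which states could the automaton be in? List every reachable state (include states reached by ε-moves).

{q1, q6}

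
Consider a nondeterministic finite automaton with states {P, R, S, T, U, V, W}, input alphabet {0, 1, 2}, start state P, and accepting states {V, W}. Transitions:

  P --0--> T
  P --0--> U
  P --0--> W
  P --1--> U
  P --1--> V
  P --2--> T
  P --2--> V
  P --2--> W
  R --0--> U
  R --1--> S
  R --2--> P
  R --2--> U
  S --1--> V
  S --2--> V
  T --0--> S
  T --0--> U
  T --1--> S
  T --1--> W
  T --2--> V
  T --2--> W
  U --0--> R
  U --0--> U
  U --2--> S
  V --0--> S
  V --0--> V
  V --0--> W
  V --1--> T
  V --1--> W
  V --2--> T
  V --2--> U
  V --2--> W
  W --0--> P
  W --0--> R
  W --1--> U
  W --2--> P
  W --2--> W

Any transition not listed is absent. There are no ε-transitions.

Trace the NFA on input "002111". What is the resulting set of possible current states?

Start in {P}.
Read '0': P→{T, U, W}; now {T, U, W}.
Read '0': T→{S, U}, U→{R, U}, W→{P, R}; now {P, R, S, U}.
Read '2': P→{T, V, W}, R→{P, U}, S→{V}, U→{S}; now {P, S, T, U, V, W}.
Read '1': P→{U, V}, S→{V}, T→{S, W}, U→∅, V→{T, W}, W→{U}; now {S, T, U, V, W}.
Read '1': S→{V}, T→{S, W}, U→∅, V→{T, W}, W→{U}; now {S, T, U, V, W}.
Read '1': S→{V}, T→{S, W}, U→∅, V→{T, W}, W→{U}; now {S, T, U, V, W}.

{S, T, U, V, W}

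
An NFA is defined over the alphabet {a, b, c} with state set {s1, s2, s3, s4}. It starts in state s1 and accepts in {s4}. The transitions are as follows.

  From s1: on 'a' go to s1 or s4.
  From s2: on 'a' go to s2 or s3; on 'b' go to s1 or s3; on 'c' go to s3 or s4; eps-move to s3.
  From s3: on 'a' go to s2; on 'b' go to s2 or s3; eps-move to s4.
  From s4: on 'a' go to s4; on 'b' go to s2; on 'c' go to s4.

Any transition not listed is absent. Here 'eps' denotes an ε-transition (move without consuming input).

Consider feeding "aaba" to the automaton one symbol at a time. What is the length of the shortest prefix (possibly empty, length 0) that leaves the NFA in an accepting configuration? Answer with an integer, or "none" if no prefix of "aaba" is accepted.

1

Start in {s1}.
Read 'a': {s1} → {s1, s4}.
None of the earlier sets intersect F, but {s1, s4} does.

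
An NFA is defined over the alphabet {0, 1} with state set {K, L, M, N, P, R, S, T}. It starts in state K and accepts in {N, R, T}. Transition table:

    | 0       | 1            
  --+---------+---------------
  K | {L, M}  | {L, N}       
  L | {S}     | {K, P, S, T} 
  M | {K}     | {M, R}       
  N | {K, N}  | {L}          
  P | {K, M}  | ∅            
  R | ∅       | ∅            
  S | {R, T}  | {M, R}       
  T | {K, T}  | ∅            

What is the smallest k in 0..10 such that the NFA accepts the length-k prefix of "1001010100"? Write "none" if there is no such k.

Start in {K}.
Read '1': K→{L, N}; now {L, N}.
None of the earlier sets intersect F, but {L, N} does.

1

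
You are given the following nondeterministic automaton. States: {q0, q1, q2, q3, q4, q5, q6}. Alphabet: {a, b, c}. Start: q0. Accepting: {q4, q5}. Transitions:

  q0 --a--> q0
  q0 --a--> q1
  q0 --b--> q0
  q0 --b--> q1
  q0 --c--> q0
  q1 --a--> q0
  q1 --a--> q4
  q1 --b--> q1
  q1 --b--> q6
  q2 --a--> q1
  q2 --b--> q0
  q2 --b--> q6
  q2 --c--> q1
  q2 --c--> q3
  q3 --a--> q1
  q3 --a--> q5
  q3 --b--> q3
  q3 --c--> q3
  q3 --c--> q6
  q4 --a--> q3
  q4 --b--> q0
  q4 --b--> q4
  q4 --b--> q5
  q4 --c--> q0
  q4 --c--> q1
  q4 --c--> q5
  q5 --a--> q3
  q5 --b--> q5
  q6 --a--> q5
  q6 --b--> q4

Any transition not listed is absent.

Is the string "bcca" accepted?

Start in {q0}.
Read 'b': q0→{q0, q1}; now {q0, q1}.
Read 'c': q0→{q0}, q1→∅; now {q0}.
Read 'c': q0→{q0}; now {q0}.
Read 'a': q0→{q0, q1}; now {q0, q1}.
The final set {q0, q1} contains no accepting state.

No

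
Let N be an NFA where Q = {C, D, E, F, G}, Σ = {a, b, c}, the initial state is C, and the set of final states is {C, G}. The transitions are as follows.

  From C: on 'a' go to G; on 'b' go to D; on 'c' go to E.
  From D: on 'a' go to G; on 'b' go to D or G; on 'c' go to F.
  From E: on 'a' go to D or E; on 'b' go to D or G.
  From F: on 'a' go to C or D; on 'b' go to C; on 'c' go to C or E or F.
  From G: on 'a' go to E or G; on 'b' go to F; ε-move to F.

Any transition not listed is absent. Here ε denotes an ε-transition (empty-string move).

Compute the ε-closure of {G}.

{F, G}

Begin with {G}.
ε-move G → F; add F.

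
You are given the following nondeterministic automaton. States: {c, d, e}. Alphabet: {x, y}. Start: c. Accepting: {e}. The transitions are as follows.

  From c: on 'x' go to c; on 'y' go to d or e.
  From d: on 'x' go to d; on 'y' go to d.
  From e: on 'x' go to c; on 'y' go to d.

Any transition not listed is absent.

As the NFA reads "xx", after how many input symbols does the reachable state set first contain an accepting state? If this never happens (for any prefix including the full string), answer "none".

Start in {c}.
Read 'x': c→{c}; now {c}.
Read 'x': c→{c}; now {c}.
No reachable set along the way intersects F.

none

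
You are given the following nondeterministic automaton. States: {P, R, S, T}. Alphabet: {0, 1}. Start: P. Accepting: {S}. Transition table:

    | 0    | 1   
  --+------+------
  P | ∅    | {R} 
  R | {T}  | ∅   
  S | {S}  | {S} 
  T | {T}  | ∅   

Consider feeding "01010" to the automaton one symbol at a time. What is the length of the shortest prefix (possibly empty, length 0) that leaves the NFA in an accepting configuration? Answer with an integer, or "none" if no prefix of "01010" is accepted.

none

Start in {P}.
Read '0': {P} → ∅.
The set is empty and remains empty for the remaining 4 symbols.
No reachable set along the way intersects F.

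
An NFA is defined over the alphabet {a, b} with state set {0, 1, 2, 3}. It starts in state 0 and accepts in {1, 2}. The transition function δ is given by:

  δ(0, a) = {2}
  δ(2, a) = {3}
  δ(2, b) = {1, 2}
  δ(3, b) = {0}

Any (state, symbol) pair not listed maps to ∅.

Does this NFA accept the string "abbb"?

Yes

Start in {0}.
Read 'a': {0} → {2}.
Read 'b': {2} → {1, 2}.
Read 'b': {1, 2} → {1, 2}.
Read 'b': {1, 2} → {1, 2}.
The final set {1, 2} contains the accepting states 1, 2.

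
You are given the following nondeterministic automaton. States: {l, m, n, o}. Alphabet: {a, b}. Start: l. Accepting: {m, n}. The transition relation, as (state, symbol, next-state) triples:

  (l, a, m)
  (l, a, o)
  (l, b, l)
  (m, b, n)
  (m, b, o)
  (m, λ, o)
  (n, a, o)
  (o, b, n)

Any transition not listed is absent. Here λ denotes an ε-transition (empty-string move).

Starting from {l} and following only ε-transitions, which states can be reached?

{l}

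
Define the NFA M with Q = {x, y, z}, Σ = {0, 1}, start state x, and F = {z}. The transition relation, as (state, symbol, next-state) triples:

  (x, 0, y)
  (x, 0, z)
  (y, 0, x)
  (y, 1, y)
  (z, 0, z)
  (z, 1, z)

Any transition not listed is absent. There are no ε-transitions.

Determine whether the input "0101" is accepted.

Start in {x}.
Read '0': {x} → {y, z}.
Read '1': {y, z} → {y, z}.
Read '0': {y, z} → {x, z}.
Read '1': {x, z} → {z}.
The final set {z} contains the accepting state z.

Yes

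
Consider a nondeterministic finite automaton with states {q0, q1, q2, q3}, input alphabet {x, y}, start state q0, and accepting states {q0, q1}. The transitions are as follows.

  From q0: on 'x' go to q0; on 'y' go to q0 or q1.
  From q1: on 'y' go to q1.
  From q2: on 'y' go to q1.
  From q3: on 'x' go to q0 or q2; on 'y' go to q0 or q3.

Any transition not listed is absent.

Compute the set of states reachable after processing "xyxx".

{q0}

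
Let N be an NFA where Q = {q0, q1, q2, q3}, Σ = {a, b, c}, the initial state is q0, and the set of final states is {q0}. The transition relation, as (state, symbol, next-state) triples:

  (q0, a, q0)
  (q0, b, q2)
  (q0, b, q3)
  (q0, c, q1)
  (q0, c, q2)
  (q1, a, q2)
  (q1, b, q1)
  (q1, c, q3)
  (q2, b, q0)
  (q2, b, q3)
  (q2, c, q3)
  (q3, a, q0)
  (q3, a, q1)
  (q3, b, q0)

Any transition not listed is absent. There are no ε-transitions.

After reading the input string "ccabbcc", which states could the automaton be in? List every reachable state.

{q3}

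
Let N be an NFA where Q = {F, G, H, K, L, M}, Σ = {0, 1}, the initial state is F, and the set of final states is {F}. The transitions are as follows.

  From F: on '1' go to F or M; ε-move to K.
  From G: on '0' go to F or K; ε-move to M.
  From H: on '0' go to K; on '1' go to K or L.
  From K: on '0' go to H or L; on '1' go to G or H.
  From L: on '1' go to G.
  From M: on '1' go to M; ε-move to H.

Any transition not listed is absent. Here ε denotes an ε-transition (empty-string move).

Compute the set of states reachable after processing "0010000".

{H, L}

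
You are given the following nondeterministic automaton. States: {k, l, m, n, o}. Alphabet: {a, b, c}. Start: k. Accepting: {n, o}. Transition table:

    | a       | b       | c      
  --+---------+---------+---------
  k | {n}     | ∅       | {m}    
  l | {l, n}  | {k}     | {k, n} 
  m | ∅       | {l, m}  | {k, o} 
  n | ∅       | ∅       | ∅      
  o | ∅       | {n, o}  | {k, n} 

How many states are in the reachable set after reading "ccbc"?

2

Start in {k}.
Read 'c': {k} → {m}.
Read 'c': {m} → {k, o}.
Read 'b': {k, o} → {n, o}.
Read 'c': {n, o} → {k, n}.
That set has 2 states.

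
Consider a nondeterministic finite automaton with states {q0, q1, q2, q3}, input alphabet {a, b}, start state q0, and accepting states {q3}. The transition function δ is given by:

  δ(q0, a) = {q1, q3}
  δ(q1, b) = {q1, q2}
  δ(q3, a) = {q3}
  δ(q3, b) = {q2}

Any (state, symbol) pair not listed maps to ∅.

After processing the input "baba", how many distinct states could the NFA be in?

0

Start in {q0}.
Read 'b': q0→∅; now ∅.
The set is empty and remains empty for the remaining 3 symbols.
That set has 0 states.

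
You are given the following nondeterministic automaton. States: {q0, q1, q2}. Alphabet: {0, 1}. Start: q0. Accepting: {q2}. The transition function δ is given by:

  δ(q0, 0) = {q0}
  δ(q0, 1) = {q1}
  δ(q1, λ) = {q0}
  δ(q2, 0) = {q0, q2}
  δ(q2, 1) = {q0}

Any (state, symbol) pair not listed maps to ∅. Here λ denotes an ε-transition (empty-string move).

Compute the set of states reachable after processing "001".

{q0, q1}

Start in {q0}.
Read '0': {q0} → {q0}.
Read '0': {q0} → {q0}.
Read '1': {q0} → {q0, q1}.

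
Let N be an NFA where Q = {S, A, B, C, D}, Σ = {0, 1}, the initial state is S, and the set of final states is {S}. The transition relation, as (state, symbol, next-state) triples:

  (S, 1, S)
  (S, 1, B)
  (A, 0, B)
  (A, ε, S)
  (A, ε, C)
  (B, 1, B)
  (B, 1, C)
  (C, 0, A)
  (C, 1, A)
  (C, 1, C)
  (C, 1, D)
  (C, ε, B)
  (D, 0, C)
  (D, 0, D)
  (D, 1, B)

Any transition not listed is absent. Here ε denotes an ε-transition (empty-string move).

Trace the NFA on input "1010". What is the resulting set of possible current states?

∅

Start in {S}.
Read '1': {S} → {S, B}.
Read '0': {S, B} → ∅.
The set is empty and remains empty for the remaining 2 symbols.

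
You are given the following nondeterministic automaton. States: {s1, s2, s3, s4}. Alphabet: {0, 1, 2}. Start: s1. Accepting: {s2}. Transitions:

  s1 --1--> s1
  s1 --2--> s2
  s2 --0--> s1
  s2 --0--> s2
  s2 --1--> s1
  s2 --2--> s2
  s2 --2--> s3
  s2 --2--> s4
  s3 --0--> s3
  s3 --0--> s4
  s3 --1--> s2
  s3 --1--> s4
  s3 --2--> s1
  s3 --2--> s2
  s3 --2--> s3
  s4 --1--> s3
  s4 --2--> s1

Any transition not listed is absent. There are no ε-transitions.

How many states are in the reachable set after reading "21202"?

3

Start in {s1}.
Read '2': s1→{s2}; now {s2}.
Read '1': s2→{s1}; now {s1}.
Read '2': s1→{s2}; now {s2}.
Read '0': s2→{s1, s2}; now {s1, s2}.
Read '2': s1→{s2}, s2→{s2, s3, s4}; now {s2, s3, s4}.
That set has 3 states.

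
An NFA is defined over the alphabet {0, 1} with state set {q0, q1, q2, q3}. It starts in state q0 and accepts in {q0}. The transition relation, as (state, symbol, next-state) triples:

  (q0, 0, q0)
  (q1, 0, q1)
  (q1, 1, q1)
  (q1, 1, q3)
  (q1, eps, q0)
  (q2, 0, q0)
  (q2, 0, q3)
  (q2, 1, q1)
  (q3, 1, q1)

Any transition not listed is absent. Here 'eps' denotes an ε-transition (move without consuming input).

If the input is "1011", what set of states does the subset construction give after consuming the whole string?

∅

Start in {q0}.
Read '1': {q0} → ∅.
The set is empty and remains empty for the remaining 3 symbols.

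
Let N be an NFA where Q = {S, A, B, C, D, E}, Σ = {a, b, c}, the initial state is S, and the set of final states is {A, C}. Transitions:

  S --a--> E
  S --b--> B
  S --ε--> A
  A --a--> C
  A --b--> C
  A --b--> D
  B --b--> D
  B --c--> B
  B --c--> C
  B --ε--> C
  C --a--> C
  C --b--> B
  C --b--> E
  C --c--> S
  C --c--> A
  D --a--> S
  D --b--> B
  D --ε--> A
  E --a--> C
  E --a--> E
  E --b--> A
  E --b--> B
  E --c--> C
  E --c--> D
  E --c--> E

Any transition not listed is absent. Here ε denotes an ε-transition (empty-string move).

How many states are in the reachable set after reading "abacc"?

5

Start: ε-closure({S}) = {S, A}.
Read 'a': {S, A} → {C, E}.
Read 'b': {C, E} → {A, B, C, E}.
Read 'a': {A, B, C, E} → {C, E}.
Read 'c': {C, E} → {S, A, C, D, E}.
Read 'c': {S, A, C, D, E} → {S, A, C, D, E}.
That set has 5 states.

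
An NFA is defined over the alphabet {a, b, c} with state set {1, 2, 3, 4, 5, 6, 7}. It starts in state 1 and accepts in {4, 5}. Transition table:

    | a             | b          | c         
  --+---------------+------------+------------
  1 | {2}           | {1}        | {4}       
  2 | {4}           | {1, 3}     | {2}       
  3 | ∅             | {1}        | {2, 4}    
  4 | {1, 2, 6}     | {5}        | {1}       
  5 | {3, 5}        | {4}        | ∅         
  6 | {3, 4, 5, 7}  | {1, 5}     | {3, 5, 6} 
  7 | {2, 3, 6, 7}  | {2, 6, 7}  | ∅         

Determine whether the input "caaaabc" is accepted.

Start in {1}.
Read 'c': 1→{4}; now {4}.
Read 'a': 4→{1, 2, 6}; now {1, 2, 6}.
Read 'a': 1→{2}, 2→{4}, 6→{3, 4, 5, 7}; now {2, 3, 4, 5, 7}.
Read 'a': 2→{4}, 3→∅, 4→{1, 2, 6}, 5→{3, 5}, 7→{2, 3, 6, 7}; now {1, 2, 3, 4, 5, 6, 7}.
Read 'a': 1→{2}, 2→{4}, 3→∅, 4→{1, 2, 6}, 5→{3, 5}, 6→{3, 4, 5, 7}, 7→{2, 3, 6, 7}; now {1, 2, 3, 4, 5, 6, 7}.
Read 'b': 1→{1}, 2→{1, 3}, 3→{1}, 4→{5}, 5→{4}, 6→{1, 5}, 7→{2, 6, 7}; now {1, 2, 3, 4, 5, 6, 7}.
Read 'c': 1→{4}, 2→{2}, 3→{2, 4}, 4→{1}, 5→∅, 6→{3, 5, 6}, 7→∅; now {1, 2, 3, 4, 5, 6}.
The final set {1, 2, 3, 4, 5, 6} contains the accepting states 4, 5.

Yes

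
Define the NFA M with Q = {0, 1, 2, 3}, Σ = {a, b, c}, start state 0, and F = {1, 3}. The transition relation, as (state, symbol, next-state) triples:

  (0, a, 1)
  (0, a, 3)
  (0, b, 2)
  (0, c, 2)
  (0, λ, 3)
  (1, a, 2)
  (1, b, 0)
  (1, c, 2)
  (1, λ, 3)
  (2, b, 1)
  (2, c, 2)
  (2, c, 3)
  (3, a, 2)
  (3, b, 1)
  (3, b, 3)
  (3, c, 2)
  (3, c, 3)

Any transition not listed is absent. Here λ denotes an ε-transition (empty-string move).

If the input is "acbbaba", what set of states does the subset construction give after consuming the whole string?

Start: ε-closure({0}) = {0, 3}.
Read 'a': 0→{1, 3}, 3→{2}; now {1, 2, 3}.
Read 'c': 1→{2}, 2→{2, 3}, 3→{2, 3}; now {2, 3}.
Read 'b': 2→{1}, 3→{1, 3}; now {1, 3}.
Read 'b': 1→{0}, 3→{1, 3}; now {0, 1, 3}.
Read 'a': 0→{1, 3}, 1→{2}, 3→{2}; now {1, 2, 3}.
Read 'b': 1→{0}, 2→{1}, 3→{1, 3}; now {0, 1, 3}.
Read 'a': 0→{1, 3}, 1→{2}, 3→{2}; now {1, 2, 3}.

{1, 2, 3}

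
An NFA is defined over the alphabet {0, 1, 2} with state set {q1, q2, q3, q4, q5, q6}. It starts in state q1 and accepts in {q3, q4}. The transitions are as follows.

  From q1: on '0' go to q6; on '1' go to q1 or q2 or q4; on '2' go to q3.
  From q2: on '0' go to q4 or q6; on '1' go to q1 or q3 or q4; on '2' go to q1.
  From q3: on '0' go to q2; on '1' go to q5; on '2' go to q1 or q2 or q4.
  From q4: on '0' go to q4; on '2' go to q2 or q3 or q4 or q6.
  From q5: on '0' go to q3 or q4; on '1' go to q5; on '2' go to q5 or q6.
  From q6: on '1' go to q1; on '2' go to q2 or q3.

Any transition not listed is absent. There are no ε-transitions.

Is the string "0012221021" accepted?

Start in {q1}.
Read '0': q1→{q6}; now {q6}.
Read '0': q6→∅; now ∅.
The set is empty and remains empty for the remaining 8 symbols.
The final set ∅ contains no accepting state.

No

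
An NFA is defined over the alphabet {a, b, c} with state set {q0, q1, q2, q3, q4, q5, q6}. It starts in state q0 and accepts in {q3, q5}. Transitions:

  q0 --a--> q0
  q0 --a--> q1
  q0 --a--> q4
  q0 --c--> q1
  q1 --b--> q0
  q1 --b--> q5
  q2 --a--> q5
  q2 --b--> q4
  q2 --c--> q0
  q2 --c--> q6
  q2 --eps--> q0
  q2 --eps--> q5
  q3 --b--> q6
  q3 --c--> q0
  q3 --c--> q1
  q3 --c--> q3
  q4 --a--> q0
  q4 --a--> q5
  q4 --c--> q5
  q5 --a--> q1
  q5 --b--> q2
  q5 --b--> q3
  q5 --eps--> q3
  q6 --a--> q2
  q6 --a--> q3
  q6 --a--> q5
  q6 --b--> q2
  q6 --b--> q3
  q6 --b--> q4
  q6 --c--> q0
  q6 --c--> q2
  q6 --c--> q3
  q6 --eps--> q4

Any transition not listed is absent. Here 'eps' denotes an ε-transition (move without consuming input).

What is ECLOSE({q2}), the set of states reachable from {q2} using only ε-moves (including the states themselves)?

Begin with {q2}.
ε-move q2 → q0; add q0.
ε-move q2 → q5; add q5.
ε-move q5 → q3; add q3.

{q0, q2, q3, q5}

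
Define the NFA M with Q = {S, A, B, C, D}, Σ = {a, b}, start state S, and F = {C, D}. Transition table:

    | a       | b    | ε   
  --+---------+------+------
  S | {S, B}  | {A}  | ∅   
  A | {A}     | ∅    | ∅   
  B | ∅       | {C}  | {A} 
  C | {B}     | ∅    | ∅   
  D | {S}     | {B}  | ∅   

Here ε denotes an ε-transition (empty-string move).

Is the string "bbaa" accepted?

Start in {S}.
Read 'b': {S} → {A}.
Read 'b': {A} → ∅.
The set is empty and remains empty for the remaining 2 symbols.
The final set ∅ contains no accepting state.

No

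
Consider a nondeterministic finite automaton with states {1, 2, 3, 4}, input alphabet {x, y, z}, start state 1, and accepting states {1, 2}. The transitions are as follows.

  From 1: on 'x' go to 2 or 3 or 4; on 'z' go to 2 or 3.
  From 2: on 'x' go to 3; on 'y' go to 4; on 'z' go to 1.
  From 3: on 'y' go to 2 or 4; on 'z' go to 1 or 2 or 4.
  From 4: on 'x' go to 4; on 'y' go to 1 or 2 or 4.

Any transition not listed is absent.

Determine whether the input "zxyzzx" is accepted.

No

Start in {1}.
Read 'z': 1→{2, 3}; now {2, 3}.
Read 'x': 2→{3}, 3→∅; now {3}.
Read 'y': 3→{2, 4}; now {2, 4}.
Read 'z': 2→{1}, 4→∅; now {1}.
Read 'z': 1→{2, 3}; now {2, 3}.
Read 'x': 2→{3}, 3→∅; now {3}.
The final set {3} contains no accepting state.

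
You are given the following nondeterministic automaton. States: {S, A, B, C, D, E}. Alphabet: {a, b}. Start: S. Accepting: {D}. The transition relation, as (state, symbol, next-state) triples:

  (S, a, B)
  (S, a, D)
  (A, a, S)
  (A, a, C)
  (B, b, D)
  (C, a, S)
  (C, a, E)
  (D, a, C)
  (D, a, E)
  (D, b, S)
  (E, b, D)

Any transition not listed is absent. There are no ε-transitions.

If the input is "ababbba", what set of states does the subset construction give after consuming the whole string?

∅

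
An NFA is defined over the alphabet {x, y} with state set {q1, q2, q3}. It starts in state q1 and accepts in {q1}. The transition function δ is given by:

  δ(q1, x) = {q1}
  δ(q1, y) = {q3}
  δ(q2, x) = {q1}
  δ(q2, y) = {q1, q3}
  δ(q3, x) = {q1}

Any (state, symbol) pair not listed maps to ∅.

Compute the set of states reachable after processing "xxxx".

{q1}

Start in {q1}.
Read 'x': {q1} → {q1}.
Read 'x': {q1} → {q1}.
Read 'x': {q1} → {q1}.
Read 'x': {q1} → {q1}.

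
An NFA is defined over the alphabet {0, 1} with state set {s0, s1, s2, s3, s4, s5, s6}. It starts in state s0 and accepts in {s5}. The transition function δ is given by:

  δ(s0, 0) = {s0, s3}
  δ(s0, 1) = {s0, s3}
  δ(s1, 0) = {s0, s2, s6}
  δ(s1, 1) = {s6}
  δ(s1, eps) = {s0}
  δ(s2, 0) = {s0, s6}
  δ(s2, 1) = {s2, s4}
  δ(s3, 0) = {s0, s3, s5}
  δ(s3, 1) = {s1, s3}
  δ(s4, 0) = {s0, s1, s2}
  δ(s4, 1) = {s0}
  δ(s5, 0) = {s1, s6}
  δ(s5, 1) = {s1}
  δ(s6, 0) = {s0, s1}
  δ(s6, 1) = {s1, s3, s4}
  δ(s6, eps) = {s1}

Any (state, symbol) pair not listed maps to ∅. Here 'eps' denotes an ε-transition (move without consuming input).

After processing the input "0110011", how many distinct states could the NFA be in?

Start in {s0}.
Read '0': {s0} → {s0, s3}.
Read '1': {s0, s3} → {s0, s1, s3}.
Read '1': {s0, s1, s3} → {s0, s1, s3, s6}.
Read '0': {s0, s1, s3, s6} → {s0, s1, s2, s3, s5, s6}.
Read '0': {s0, s1, s2, s3, s5, s6} → {s0, s1, s2, s3, s5, s6}.
Read '1': {s0, s1, s2, s3, s5, s6} → {s0, s1, s2, s3, s4, s6}.
Read '1': {s0, s1, s2, s3, s4, s6} → {s0, s1, s2, s3, s4, s6}.
That set has 6 states.

6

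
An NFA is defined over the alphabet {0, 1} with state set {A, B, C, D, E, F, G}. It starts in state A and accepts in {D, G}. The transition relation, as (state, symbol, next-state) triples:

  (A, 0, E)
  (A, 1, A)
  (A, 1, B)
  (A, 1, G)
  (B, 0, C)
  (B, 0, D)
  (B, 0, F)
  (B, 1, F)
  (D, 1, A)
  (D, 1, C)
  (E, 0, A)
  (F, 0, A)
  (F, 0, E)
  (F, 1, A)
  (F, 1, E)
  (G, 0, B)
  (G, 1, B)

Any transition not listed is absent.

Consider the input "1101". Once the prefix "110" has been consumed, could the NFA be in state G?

No

Start in {A}.
Read '1': {A} → {A, B, G}.
Read '1': {A, B, G} → {A, B, F, G}.
Read '0': {A, B, F, G} → {A, B, C, D, E, F}.
State G is not in {A, B, C, D, E, F}.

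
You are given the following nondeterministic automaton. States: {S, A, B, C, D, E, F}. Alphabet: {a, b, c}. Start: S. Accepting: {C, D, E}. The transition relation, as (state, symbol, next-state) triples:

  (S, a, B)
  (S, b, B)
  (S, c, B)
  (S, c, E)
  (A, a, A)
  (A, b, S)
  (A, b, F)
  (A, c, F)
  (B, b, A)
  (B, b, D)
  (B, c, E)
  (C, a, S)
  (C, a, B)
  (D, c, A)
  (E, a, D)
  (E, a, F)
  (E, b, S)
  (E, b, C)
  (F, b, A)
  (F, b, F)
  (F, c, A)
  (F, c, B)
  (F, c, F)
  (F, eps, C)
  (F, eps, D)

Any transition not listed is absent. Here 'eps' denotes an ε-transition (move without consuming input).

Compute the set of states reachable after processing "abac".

Start in {S}.
Read 'a': S→{B}; now {B}.
Read 'b': B→{A, D}; now {A, D}.
Read 'a': A→{A}, D→∅; now {A}.
Read 'c': A→{F}; union {F}; ε-closure = {C, D, F}.

{C, D, F}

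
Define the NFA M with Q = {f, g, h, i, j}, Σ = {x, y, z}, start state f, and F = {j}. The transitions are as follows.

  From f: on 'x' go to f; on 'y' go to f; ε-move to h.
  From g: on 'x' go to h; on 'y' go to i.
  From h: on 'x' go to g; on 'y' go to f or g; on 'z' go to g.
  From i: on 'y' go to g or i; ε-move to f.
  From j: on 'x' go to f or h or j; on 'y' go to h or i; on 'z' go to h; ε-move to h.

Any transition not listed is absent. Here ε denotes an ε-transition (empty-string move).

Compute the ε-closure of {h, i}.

Begin with {h, i}.
ε-move i → f; add f.

{f, h, i}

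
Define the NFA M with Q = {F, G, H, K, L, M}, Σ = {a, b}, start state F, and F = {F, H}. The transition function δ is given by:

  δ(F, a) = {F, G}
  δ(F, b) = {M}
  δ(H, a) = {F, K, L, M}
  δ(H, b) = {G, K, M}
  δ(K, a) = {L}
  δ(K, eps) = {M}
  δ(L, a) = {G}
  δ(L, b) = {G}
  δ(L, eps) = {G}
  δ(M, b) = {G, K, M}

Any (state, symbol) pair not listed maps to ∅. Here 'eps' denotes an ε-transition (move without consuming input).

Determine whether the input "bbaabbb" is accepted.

No

Start in {F}.
Read 'b': F→{M}; now {M}.
Read 'b': M→{G, K, M}; now {G, K, M}.
Read 'a': G→∅, K→{L}, M→∅; union {L}; ε-closure = {G, L}.
Read 'a': G→∅, L→{G}; now {G}.
Read 'b': G→∅; now ∅.
The set is empty and remains empty for the remaining 2 symbols.
The final set ∅ contains no accepting state.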